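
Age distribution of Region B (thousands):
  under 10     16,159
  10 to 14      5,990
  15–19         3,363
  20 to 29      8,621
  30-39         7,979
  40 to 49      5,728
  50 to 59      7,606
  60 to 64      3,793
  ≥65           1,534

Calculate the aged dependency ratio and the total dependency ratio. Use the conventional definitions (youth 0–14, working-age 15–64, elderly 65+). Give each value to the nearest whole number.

0–14: 16,159 + 5,990 = 22,149
15–64: 3,363 + 8,621 + 7,979 + 5,728 + 7,606 + 3,793 = 37,090
65+: 1,534
Old-age dependency ratio = 1,534 / 37,090 × 100 = 4
Total dependency ratio = (22,149 + 1,534) / 37,090 × 100 = 23,683 / 37,090 × 100 = 64

Old-age dependency ratio: 4
Total dependency ratio: 64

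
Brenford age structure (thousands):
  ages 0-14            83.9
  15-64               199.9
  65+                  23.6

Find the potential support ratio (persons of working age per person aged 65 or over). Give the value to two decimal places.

Potential support ratio: 8.47

Potential support ratio = 199.9 / 23.6 = 8.47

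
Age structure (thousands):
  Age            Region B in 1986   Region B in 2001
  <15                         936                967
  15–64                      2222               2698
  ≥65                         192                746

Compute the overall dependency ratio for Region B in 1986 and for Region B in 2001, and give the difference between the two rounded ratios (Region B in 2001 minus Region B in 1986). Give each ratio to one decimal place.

Region B in 1986: (936 + 192) / 2222 × 100 = 1128 / 2222 × 100 = 50.8
Region B in 2001: (967 + 746) / 2698 × 100 = 1713 / 2698 × 100 = 63.5

Region B in 1986: 50.8
Region B in 2001: 63.5
Difference: +12.7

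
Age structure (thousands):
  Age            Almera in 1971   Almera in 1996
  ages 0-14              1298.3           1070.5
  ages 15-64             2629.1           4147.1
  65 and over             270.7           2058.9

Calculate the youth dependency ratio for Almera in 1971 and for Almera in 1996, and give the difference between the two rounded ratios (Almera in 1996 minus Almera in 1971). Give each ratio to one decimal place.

Almera in 1971: 49.4
Almera in 1996: 25.8
Difference: -23.6

Almera in 1971: 1298.3 / 2629.1 × 100 = 49.4
Almera in 1996: 1070.5 / 4147.1 × 100 = 25.8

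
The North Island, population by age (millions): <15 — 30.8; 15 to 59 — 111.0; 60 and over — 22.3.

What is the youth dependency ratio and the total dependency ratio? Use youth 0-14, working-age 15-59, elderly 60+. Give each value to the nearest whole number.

Youth dependency ratio: 28
Total dependency ratio: 48

Youth dependency ratio = 30.8 / 111.0 × 100 = 28
Total dependency ratio = (30.8 + 22.3) / 111.0 × 100 = 53.1 / 111.0 × 100 = 48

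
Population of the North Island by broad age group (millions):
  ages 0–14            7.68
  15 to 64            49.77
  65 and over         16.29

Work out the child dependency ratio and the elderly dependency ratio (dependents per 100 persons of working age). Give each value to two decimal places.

Youth dependency ratio = 7.68 / 49.77 × 100 = 15.43
Old-age dependency ratio = 16.29 / 49.77 × 100 = 32.73

Youth dependency ratio: 15.43
Old-age dependency ratio: 32.73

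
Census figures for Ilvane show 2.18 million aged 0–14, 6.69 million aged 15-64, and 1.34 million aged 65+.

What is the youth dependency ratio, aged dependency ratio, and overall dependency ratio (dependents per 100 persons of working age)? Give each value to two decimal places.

Youth dependency ratio: 32.59
Old-age dependency ratio: 20.03
Total dependency ratio: 52.62

Youth dependency ratio = 2.18 / 6.69 × 100 = 32.59
Old-age dependency ratio = 1.34 / 6.69 × 100 = 20.03
Total dependency ratio = (2.18 + 1.34) / 6.69 × 100 = 3.52 / 6.69 × 100 = 52.62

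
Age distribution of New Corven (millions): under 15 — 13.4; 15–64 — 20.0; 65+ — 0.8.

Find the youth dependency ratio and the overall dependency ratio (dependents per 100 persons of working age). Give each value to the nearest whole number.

Youth dependency ratio = 13.4 / 20.0 × 100 = 67
Total dependency ratio = (13.4 + 0.8) / 20.0 × 100 = 14.2 / 20.0 × 100 = 71

Youth dependency ratio: 67
Total dependency ratio: 71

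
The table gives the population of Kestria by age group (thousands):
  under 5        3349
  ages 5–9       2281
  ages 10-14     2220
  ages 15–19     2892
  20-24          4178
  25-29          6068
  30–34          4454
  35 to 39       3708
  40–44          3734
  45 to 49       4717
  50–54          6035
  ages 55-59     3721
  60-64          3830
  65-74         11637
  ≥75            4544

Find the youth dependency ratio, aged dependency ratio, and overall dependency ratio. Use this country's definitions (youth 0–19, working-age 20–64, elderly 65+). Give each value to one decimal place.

0–19: 3349 + 2281 + 2220 + 2892 = 10742
20–64: 4178 + 6068 + 4454 + 3708 + 3734 + 4717 + 6035 + 3721 + 3830 = 40445
65+: 11637 + 4544 = 16181
Youth dependency ratio = 10742 / 40445 × 100 = 26.6
Old-age dependency ratio = 16181 / 40445 × 100 = 40.0
Total dependency ratio = (10742 + 16181) / 40445 × 100 = 26923 / 40445 × 100 = 66.6

Youth dependency ratio: 26.6
Old-age dependency ratio: 40.0
Total dependency ratio: 66.6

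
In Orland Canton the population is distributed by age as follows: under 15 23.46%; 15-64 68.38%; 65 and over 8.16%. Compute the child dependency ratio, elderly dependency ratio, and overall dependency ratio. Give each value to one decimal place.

Youth dependency ratio = 23.46 / 68.38 × 100 = 34.3
Old-age dependency ratio = 8.16 / 68.38 × 100 = 11.9
Total dependency ratio = (23.46 + 8.16) / 68.38 × 100 = 31.62 / 68.38 × 100 = 46.2

Youth dependency ratio: 34.3
Old-age dependency ratio: 11.9
Total dependency ratio: 46.2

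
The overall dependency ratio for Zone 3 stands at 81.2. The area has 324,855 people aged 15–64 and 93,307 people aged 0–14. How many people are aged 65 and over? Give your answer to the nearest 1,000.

Total dependency ratio = (youth + elderly) / working-age × 100
81.2 = (93,307 + E) / 324,855 × 100
⇒ 170,000

Aged 65 and over: 170,000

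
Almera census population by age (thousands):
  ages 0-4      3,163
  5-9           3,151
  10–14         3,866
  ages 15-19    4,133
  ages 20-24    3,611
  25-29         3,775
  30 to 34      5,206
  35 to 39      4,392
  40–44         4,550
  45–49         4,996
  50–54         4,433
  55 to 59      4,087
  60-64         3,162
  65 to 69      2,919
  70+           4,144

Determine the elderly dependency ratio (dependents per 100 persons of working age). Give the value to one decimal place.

0–14: 3,163 + 3,151 + 3,866 = 10,180
15–64: 4,133 + 3,611 + 3,775 + 5,206 + 4,392 + 4,550 + 4,996 + 4,433 + 4,087 + 3,162 = 42,345
65+: 2,919 + 4,144 = 7,063
Old-age dependency ratio = 7,063 / 42,345 × 100 = 16.7

Old-age dependency ratio: 16.7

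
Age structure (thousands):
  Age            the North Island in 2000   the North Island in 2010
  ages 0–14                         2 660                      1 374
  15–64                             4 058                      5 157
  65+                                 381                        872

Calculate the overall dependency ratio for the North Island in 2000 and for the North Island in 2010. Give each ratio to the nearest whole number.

the North Island in 2000: (2 660 + 381) / 4 058 × 100 = 3 041 / 4 058 × 100 = 75
the North Island in 2010: (1 374 + 872) / 5 157 × 100 = 2 246 / 5 157 × 100 = 44

the North Island in 2000: 75
the North Island in 2010: 44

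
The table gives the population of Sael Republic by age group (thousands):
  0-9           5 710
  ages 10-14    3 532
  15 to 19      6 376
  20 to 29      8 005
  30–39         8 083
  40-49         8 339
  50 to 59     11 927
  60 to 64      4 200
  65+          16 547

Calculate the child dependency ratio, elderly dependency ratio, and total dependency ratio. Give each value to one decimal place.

0–14: 5 710 + 3 532 = 9 242
15–64: 6 376 + 8 005 + 8 083 + 8 339 + 11 927 + 4 200 = 46 930
65+: 16 547
Youth dependency ratio = 9 242 / 46 930 × 100 = 19.7
Old-age dependency ratio = 16 547 / 46 930 × 100 = 35.3
Total dependency ratio = (9 242 + 16 547) / 46 930 × 100 = 25 789 / 46 930 × 100 = 55.0

Youth dependency ratio: 19.7
Old-age dependency ratio: 35.3
Total dependency ratio: 55.0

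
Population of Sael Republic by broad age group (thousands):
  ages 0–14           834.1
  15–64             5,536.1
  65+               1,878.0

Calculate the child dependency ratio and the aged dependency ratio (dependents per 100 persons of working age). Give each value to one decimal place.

Youth dependency ratio = 834.1 / 5,536.1 × 100 = 15.1
Old-age dependency ratio = 1,878.0 / 5,536.1 × 100 = 33.9

Youth dependency ratio: 15.1
Old-age dependency ratio: 33.9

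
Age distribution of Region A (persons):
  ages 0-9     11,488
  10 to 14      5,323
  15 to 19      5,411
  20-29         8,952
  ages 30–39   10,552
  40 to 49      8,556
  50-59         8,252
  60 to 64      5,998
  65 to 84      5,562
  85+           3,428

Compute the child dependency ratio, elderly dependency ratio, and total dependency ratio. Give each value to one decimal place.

Youth dependency ratio: 35.2
Old-age dependency ratio: 18.8
Total dependency ratio: 54.1

0–14: 11,488 + 5,323 = 16,811
15–64: 5,411 + 8,952 + 10,552 + 8,556 + 8,252 + 5,998 = 47,721
65+: 5,562 + 3,428 = 8,990
Youth dependency ratio = 16,811 / 47,721 × 100 = 35.2
Old-age dependency ratio = 8,990 / 47,721 × 100 = 18.8
Total dependency ratio = (16,811 + 8,990) / 47,721 × 100 = 25,801 / 47,721 × 100 = 54.1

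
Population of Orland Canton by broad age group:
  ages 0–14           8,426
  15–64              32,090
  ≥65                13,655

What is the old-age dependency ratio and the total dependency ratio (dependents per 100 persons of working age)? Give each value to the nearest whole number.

Old-age dependency ratio: 43
Total dependency ratio: 69

Old-age dependency ratio = 13,655 / 32,090 × 100 = 43
Total dependency ratio = (8,426 + 13,655) / 32,090 × 100 = 22,081 / 32,090 × 100 = 69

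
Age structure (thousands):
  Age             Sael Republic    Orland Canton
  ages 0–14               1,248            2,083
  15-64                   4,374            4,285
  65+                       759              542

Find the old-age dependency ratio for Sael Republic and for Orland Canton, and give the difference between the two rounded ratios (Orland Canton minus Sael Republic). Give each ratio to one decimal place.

Sael Republic: 17.4
Orland Canton: 12.6
Difference: -4.8

Sael Republic: 759 / 4,374 × 100 = 17.4
Orland Canton: 542 / 4,285 × 100 = 12.6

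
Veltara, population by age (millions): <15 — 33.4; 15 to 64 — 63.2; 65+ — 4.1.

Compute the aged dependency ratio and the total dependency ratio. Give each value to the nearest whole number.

Old-age dependency ratio = 4.1 / 63.2 × 100 = 6
Total dependency ratio = (33.4 + 4.1) / 63.2 × 100 = 37.5 / 63.2 × 100 = 59

Old-age dependency ratio: 6
Total dependency ratio: 59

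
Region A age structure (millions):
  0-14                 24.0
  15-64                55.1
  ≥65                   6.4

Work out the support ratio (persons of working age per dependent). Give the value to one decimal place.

Support ratio = 55.1 / (24.0 + 6.4) = 55.1 / 30.4 = 1.8

Support ratio: 1.8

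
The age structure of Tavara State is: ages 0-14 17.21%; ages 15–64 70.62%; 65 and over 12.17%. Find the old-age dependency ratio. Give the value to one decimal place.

Old-age dependency ratio = 12.17 / 70.62 × 100 = 17.2

Old-age dependency ratio: 17.2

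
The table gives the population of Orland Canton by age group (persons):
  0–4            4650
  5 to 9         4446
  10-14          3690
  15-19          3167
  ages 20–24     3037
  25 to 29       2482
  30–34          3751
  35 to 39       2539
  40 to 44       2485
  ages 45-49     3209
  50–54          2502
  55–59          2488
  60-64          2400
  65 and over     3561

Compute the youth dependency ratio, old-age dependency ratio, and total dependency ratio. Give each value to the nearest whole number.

0–14: 4650 + 4446 + 3690 = 12786
15–64: 3167 + 3037 + 2482 + 3751 + 2539 + 2485 + 3209 + 2502 + 2488 + 2400 = 28060
65+: 3561
Youth dependency ratio = 12786 / 28060 × 100 = 46
Old-age dependency ratio = 3561 / 28060 × 100 = 13
Total dependency ratio = (12786 + 3561) / 28060 × 100 = 16347 / 28060 × 100 = 58

Youth dependency ratio: 46
Old-age dependency ratio: 13
Total dependency ratio: 58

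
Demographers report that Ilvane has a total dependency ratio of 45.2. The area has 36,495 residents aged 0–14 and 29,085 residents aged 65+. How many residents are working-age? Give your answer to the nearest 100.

Working-age: 145,100

Total dependency ratio = (youth + elderly) / working-age × 100
45.2 = (36,495 + 29,085) / W × 100
⇒ 145,100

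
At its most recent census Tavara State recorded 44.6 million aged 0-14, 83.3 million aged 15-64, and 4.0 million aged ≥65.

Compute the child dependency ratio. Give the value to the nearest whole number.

Youth dependency ratio = 44.6 / 83.3 × 100 = 54

Youth dependency ratio: 54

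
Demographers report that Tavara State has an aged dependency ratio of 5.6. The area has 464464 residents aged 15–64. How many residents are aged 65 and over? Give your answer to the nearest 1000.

Aged 65 and over: 26000

Old-age dependency ratio = elderly / working-age × 100
5.6 = E / 464464 × 100
⇒ 26000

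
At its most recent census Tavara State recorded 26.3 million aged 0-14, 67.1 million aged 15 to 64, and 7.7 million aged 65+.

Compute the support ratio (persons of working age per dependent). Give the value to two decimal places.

Support ratio: 1.97

Support ratio = 67.1 / (26.3 + 7.7) = 67.1 / 34.0 = 1.97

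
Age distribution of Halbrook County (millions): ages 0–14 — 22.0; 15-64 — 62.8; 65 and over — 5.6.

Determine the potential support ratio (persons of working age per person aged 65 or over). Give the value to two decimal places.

Potential support ratio: 11.21

Potential support ratio = 62.8 / 5.6 = 11.21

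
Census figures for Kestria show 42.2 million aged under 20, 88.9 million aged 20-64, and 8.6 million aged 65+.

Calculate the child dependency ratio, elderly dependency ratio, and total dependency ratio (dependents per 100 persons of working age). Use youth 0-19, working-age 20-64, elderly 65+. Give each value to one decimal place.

Youth dependency ratio = 42.2 / 88.9 × 100 = 47.5
Old-age dependency ratio = 8.6 / 88.9 × 100 = 9.7
Total dependency ratio = (42.2 + 8.6) / 88.9 × 100 = 50.8 / 88.9 × 100 = 57.1

Youth dependency ratio: 47.5
Old-age dependency ratio: 9.7
Total dependency ratio: 57.1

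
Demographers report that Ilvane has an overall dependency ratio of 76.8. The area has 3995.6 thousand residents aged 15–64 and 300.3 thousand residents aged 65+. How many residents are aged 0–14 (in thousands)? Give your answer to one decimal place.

Total dependency ratio = (youth + elderly) / working-age × 100
76.8 = (Y + 300.3) / 3995.6 × 100
⇒ 2768.3

Aged 0–14: 2768.3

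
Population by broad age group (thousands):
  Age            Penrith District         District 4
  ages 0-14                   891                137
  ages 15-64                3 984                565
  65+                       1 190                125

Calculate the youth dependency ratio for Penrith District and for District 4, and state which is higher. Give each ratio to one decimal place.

Penrith District: 22.4
District 4: 24.2
Higher: District 4

Penrith District: 891 / 3 984 × 100 = 22.4
District 4: 137 / 565 × 100 = 24.2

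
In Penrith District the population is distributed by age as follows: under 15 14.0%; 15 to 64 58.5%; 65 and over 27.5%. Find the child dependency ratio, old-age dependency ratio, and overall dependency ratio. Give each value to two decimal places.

Youth dependency ratio = 14.0 / 58.5 × 100 = 23.93
Old-age dependency ratio = 27.5 / 58.5 × 100 = 47.01
Total dependency ratio = (14.0 + 27.5) / 58.5 × 100 = 41.5 / 58.5 × 100 = 70.94

Youth dependency ratio: 23.93
Old-age dependency ratio: 47.01
Total dependency ratio: 70.94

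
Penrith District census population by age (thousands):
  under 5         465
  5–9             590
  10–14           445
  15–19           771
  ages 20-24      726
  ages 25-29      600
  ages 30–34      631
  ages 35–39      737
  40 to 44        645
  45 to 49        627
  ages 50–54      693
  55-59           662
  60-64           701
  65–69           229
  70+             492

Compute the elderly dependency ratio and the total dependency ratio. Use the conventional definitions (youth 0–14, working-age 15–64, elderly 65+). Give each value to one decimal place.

Old-age dependency ratio: 10.6
Total dependency ratio: 32.7

0–14: 465 + 590 + 445 = 1,500
15–64: 771 + 726 + 600 + 631 + 737 + 645 + 627 + 693 + 662 + 701 = 6,793
65+: 229 + 492 = 721
Old-age dependency ratio = 721 / 6,793 × 100 = 10.6
Total dependency ratio = (1,500 + 721) / 6,793 × 100 = 2,221 / 6,793 × 100 = 32.7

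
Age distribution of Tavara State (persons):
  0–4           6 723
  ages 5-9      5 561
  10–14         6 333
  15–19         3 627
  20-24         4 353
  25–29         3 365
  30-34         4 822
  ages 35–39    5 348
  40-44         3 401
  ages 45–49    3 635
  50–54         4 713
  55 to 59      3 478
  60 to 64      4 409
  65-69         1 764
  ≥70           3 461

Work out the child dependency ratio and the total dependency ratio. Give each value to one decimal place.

Youth dependency ratio: 45.2
Total dependency ratio: 57.9

0–14: 6 723 + 5 561 + 6 333 = 18 617
15–64: 3 627 + 4 353 + 3 365 + 4 822 + 5 348 + 3 401 + 3 635 + 4 713 + 3 478 + 4 409 = 41 151
65+: 1 764 + 3 461 = 5 225
Youth dependency ratio = 18 617 / 41 151 × 100 = 45.2
Total dependency ratio = (18 617 + 5 225) / 41 151 × 100 = 23 842 / 41 151 × 100 = 57.9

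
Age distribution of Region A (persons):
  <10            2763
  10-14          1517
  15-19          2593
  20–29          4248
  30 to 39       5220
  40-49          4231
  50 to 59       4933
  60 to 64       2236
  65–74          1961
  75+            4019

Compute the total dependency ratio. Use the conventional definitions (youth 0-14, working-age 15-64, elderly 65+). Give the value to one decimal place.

0–14: 2763 + 1517 = 4280
15–64: 2593 + 4248 + 5220 + 4231 + 4933 + 2236 = 23461
65+: 1961 + 4019 = 5980
Total dependency ratio = (4280 + 5980) / 23461 × 100 = 10260 / 23461 × 100 = 43.7

Total dependency ratio: 43.7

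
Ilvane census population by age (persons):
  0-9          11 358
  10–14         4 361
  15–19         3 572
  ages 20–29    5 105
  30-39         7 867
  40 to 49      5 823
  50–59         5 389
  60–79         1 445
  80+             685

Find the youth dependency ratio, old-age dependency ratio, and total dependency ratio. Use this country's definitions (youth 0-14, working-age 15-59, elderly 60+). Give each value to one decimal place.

0–14: 11 358 + 4 361 = 15 719
15–59: 3 572 + 5 105 + 7 867 + 5 823 + 5 389 = 27 756
60+: 1 445 + 685 = 2 130
Youth dependency ratio = 15 719 / 27 756 × 100 = 56.6
Old-age dependency ratio = 2 130 / 27 756 × 100 = 7.7
Total dependency ratio = (15 719 + 2 130) / 27 756 × 100 = 17 849 / 27 756 × 100 = 64.3

Youth dependency ratio: 56.6
Old-age dependency ratio: 7.7
Total dependency ratio: 64.3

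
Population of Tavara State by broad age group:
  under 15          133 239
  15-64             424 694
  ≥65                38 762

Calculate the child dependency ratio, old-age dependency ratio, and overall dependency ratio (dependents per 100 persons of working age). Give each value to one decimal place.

Youth dependency ratio: 31.4
Old-age dependency ratio: 9.1
Total dependency ratio: 40.5

Youth dependency ratio = 133 239 / 424 694 × 100 = 31.4
Old-age dependency ratio = 38 762 / 424 694 × 100 = 9.1
Total dependency ratio = (133 239 + 38 762) / 424 694 × 100 = 172 001 / 424 694 × 100 = 40.5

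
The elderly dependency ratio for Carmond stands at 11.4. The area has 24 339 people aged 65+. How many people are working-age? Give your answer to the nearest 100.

Old-age dependency ratio = elderly / working-age × 100
11.4 = 24 339 / W × 100
⇒ 213 500

Working-age: 213 500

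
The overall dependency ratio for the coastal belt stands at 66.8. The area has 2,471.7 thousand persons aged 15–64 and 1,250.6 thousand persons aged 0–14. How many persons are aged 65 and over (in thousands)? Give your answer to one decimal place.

Total dependency ratio = (youth + elderly) / working-age × 100
66.8 = (1,250.6 + E) / 2,471.7 × 100
⇒ 400.5

Aged 65 and over: 400.5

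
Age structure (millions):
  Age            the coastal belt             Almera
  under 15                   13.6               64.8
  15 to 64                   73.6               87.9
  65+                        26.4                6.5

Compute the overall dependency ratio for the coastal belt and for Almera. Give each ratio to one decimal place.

the coastal belt: (13.6 + 26.4) / 73.6 × 100 = 40.0 / 73.6 × 100 = 54.3
Almera: (64.8 + 6.5) / 87.9 × 100 = 71.3 / 87.9 × 100 = 81.1

the coastal belt: 54.3
Almera: 81.1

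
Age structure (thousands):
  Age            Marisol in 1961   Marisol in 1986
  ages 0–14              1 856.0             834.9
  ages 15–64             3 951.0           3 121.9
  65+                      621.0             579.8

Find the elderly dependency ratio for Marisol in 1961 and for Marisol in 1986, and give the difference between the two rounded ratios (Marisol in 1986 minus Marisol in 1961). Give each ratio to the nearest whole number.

Marisol in 1961: 621.0 / 3 951.0 × 100 = 16
Marisol in 1986: 579.8 / 3 121.9 × 100 = 19

Marisol in 1961: 16
Marisol in 1986: 19
Difference: +3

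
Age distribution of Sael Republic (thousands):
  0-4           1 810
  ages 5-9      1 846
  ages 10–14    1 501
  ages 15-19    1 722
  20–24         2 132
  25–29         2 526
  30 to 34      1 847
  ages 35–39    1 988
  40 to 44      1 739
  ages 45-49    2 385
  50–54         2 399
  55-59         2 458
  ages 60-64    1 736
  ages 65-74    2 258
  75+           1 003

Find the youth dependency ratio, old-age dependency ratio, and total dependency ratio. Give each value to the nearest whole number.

Youth dependency ratio: 25
Old-age dependency ratio: 16
Total dependency ratio: 40

0–14: 1 810 + 1 846 + 1 501 = 5 157
15–64: 1 722 + 2 132 + 2 526 + 1 847 + 1 988 + 1 739 + 2 385 + 2 399 + 2 458 + 1 736 = 20 932
65+: 2 258 + 1 003 = 3 261
Youth dependency ratio = 5 157 / 20 932 × 100 = 25
Old-age dependency ratio = 3 261 / 20 932 × 100 = 16
Total dependency ratio = (5 157 + 3 261) / 20 932 × 100 = 8 418 / 20 932 × 100 = 40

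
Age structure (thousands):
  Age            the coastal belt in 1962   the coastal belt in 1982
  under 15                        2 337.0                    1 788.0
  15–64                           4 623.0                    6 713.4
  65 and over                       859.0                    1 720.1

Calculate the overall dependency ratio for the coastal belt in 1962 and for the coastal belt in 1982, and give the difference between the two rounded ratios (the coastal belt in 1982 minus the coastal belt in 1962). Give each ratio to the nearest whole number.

the coastal belt in 1962: 69
the coastal belt in 1982: 52
Difference: -17

the coastal belt in 1962: (2 337.0 + 859.0) / 4 623.0 × 100 = 3 196.0 / 4 623.0 × 100 = 69
the coastal belt in 1982: (1 788.0 + 1 720.1) / 6 713.4 × 100 = 3 508.1 / 6 713.4 × 100 = 52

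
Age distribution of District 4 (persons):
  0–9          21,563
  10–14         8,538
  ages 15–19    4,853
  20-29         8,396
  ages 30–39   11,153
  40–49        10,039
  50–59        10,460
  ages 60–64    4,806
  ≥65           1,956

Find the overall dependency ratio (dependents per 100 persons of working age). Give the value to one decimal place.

Total dependency ratio: 64.5

0–14: 21,563 + 8,538 = 30,101
15–64: 4,853 + 8,396 + 11,153 + 10,039 + 10,460 + 4,806 = 49,707
65+: 1,956
Total dependency ratio = (30,101 + 1,956) / 49,707 × 100 = 32,057 / 49,707 × 100 = 64.5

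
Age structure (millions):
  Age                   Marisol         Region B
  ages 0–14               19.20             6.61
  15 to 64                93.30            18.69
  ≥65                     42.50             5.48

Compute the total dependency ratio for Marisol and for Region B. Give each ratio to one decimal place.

Marisol: (19.20 + 42.50) / 93.30 × 100 = 61.70 / 93.30 × 100 = 66.1
Region B: (6.61 + 5.48) / 18.69 × 100 = 12.09 / 18.69 × 100 = 64.7

Marisol: 66.1
Region B: 64.7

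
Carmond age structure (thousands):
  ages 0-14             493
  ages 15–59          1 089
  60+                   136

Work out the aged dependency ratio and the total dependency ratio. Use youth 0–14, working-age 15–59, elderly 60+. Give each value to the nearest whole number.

Old-age dependency ratio: 12
Total dependency ratio: 58

Old-age dependency ratio = 136 / 1 089 × 100 = 12
Total dependency ratio = (493 + 136) / 1 089 × 100 = 629 / 1 089 × 100 = 58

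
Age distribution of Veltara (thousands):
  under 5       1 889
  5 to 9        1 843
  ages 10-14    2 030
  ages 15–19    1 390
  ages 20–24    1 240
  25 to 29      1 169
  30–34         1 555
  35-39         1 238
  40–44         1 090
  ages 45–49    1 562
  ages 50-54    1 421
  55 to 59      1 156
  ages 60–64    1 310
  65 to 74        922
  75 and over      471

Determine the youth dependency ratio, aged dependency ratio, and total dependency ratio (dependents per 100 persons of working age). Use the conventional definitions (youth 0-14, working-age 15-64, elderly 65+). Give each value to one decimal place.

Youth dependency ratio: 43.9
Old-age dependency ratio: 10.6
Total dependency ratio: 54.5

0–14: 1 889 + 1 843 + 2 030 = 5 762
15–64: 1 390 + 1 240 + 1 169 + 1 555 + 1 238 + 1 090 + 1 562 + 1 421 + 1 156 + 1 310 = 13 131
65+: 922 + 471 = 1 393
Youth dependency ratio = 5 762 / 13 131 × 100 = 43.9
Old-age dependency ratio = 1 393 / 13 131 × 100 = 10.6
Total dependency ratio = (5 762 + 1 393) / 13 131 × 100 = 7 155 / 13 131 × 100 = 54.5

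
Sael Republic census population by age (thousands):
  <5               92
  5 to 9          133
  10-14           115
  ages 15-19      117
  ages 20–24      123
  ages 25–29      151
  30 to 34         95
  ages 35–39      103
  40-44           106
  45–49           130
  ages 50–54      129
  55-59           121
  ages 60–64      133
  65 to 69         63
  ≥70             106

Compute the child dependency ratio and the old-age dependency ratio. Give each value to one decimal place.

0–14: 92 + 133 + 115 = 340
15–64: 117 + 123 + 151 + 95 + 103 + 106 + 130 + 129 + 121 + 133 = 1,208
65+: 63 + 106 = 169
Youth dependency ratio = 340 / 1,208 × 100 = 28.1
Old-age dependency ratio = 169 / 1,208 × 100 = 14.0

Youth dependency ratio: 28.1
Old-age dependency ratio: 14.0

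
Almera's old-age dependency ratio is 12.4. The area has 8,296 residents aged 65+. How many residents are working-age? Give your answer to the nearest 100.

Working-age: 66,900

Old-age dependency ratio = elderly / working-age × 100
12.4 = 8,296 / W × 100
⇒ 66,900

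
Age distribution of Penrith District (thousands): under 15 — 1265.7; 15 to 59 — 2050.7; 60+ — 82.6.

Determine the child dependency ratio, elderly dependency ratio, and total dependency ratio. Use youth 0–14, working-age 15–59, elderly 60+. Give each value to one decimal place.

Youth dependency ratio = 1265.7 / 2050.7 × 100 = 61.7
Old-age dependency ratio = 82.6 / 2050.7 × 100 = 4.0
Total dependency ratio = (1265.7 + 82.6) / 2050.7 × 100 = 1348.3 / 2050.7 × 100 = 65.7

Youth dependency ratio: 61.7
Old-age dependency ratio: 4.0
Total dependency ratio: 65.7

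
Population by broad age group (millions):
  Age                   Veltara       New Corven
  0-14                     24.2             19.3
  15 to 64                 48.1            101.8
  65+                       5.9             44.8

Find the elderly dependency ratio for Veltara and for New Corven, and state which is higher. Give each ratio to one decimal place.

Veltara: 5.9 / 48.1 × 100 = 12.3
New Corven: 44.8 / 101.8 × 100 = 44.0

Veltara: 12.3
New Corven: 44.0
Higher: New Corven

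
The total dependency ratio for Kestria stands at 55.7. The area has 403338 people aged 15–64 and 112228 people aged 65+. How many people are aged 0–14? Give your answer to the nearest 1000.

Total dependency ratio = (youth + elderly) / working-age × 100
55.7 = (Y + 112228) / 403338 × 100
⇒ 112000

Aged 0–14: 112000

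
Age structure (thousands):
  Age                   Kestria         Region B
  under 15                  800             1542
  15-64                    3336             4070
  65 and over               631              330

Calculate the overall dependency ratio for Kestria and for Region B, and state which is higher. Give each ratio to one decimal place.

Kestria: 42.9
Region B: 46.0
Higher: Region B

Kestria: (800 + 631) / 3336 × 100 = 1431 / 3336 × 100 = 42.9
Region B: (1542 + 330) / 4070 × 100 = 1872 / 4070 × 100 = 46.0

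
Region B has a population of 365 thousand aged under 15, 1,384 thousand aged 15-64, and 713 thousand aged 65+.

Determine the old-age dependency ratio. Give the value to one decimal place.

Old-age dependency ratio = 713 / 1,384 × 100 = 51.5

Old-age dependency ratio: 51.5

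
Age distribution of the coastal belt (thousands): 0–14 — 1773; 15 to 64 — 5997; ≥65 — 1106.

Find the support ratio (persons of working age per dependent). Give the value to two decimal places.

Support ratio = 5997 / (1773 + 1106) = 5997 / 2879 = 2.08

Support ratio: 2.08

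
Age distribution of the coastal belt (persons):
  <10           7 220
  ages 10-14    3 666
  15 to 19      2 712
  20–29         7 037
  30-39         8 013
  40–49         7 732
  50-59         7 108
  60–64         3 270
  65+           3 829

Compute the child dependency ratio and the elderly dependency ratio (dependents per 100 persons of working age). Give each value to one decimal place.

Youth dependency ratio: 30.3
Old-age dependency ratio: 10.7

0–14: 7 220 + 3 666 = 10 886
15–64: 2 712 + 7 037 + 8 013 + 7 732 + 7 108 + 3 270 = 35 872
65+: 3 829
Youth dependency ratio = 10 886 / 35 872 × 100 = 30.3
Old-age dependency ratio = 3 829 / 35 872 × 100 = 10.7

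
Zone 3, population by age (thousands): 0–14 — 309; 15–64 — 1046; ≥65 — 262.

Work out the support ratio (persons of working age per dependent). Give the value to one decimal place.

Support ratio = 1046 / (309 + 262) = 1046 / 571 = 1.8

Support ratio: 1.8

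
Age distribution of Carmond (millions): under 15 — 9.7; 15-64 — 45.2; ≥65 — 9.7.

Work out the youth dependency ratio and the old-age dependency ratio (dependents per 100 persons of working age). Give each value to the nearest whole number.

Youth dependency ratio: 21
Old-age dependency ratio: 21

Youth dependency ratio = 9.7 / 45.2 × 100 = 21
Old-age dependency ratio = 9.7 / 45.2 × 100 = 21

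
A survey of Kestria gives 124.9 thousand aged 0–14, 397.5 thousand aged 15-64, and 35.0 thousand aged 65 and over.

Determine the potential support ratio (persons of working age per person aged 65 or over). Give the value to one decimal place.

Potential support ratio: 11.4

Potential support ratio = 397.5 / 35.0 = 11.4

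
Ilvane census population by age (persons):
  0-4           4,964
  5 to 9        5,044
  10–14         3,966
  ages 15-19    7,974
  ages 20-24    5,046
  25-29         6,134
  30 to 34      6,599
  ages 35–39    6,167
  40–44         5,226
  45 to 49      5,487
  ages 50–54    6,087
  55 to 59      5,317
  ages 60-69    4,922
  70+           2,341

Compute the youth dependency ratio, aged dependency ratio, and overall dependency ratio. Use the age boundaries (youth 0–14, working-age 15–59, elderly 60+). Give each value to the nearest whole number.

Youth dependency ratio: 26
Old-age dependency ratio: 13
Total dependency ratio: 39

0–14: 4,964 + 5,044 + 3,966 = 13,974
15–59: 7,974 + 5,046 + 6,134 + 6,599 + 6,167 + 5,226 + 5,487 + 6,087 + 5,317 = 54,037
60+: 4,922 + 2,341 = 7,263
Youth dependency ratio = 13,974 / 54,037 × 100 = 26
Old-age dependency ratio = 7,263 / 54,037 × 100 = 13
Total dependency ratio = (13,974 + 7,263) / 54,037 × 100 = 21,237 / 54,037 × 100 = 39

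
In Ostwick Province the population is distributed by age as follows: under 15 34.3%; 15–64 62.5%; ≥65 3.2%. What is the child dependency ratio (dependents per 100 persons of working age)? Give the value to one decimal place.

Youth dependency ratio = 34.3 / 62.5 × 100 = 54.9

Youth dependency ratio: 54.9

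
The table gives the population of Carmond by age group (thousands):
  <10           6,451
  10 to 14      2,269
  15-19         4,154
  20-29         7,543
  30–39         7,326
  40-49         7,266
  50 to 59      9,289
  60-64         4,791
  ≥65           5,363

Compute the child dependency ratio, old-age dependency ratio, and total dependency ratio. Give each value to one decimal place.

Youth dependency ratio: 21.6
Old-age dependency ratio: 13.3
Total dependency ratio: 34.9

0–14: 6,451 + 2,269 = 8,720
15–64: 4,154 + 7,543 + 7,326 + 7,266 + 9,289 + 4,791 = 40,369
65+: 5,363
Youth dependency ratio = 8,720 / 40,369 × 100 = 21.6
Old-age dependency ratio = 5,363 / 40,369 × 100 = 13.3
Total dependency ratio = (8,720 + 5,363) / 40,369 × 100 = 14,083 / 40,369 × 100 = 34.9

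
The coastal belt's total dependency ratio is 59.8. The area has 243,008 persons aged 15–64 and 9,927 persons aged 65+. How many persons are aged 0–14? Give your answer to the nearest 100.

Total dependency ratio = (youth + elderly) / working-age × 100
59.8 = (Y + 9,927) / 243,008 × 100
⇒ 135,400

Aged 0–14: 135,400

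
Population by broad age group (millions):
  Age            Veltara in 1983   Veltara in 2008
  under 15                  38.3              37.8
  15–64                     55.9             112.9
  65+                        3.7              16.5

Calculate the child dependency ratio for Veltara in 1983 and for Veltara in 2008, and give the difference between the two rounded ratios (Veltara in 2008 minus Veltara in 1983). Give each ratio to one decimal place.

Veltara in 1983: 38.3 / 55.9 × 100 = 68.5
Veltara in 2008: 37.8 / 112.9 × 100 = 33.5

Veltara in 1983: 68.5
Veltara in 2008: 33.5
Difference: -35.0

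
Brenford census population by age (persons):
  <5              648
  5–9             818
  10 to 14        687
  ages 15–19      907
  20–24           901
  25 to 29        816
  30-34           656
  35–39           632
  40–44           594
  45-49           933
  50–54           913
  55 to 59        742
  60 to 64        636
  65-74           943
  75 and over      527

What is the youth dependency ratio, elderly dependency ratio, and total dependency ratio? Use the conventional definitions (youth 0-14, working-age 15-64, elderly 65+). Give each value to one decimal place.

Youth dependency ratio: 27.9
Old-age dependency ratio: 19.0
Total dependency ratio: 46.9

0–14: 648 + 818 + 687 = 2153
15–64: 907 + 901 + 816 + 656 + 632 + 594 + 933 + 913 + 742 + 636 = 7730
65+: 943 + 527 = 1470
Youth dependency ratio = 2153 / 7730 × 100 = 27.9
Old-age dependency ratio = 1470 / 7730 × 100 = 19.0
Total dependency ratio = (2153 + 1470) / 7730 × 100 = 3623 / 7730 × 100 = 46.9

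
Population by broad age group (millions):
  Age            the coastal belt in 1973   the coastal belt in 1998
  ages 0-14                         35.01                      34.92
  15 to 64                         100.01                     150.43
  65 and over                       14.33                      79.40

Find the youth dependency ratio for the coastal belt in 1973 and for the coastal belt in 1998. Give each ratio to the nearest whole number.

the coastal belt in 1973: 35
the coastal belt in 1998: 23

the coastal belt in 1973: 35.01 / 100.01 × 100 = 35
the coastal belt in 1998: 34.92 / 150.43 × 100 = 23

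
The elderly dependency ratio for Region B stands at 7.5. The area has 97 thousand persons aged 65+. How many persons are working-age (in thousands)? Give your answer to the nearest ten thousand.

Working-age: 1290

Old-age dependency ratio = elderly / working-age × 100
7.5 = 97 / W × 100
⇒ 1290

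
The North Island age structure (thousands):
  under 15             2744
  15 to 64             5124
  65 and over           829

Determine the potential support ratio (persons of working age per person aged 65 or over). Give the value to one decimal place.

Potential support ratio = 5124 / 829 = 6.2

Potential support ratio: 6.2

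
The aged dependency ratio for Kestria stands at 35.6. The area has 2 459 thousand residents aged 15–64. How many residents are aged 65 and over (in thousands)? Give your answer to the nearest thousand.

Aged 65 and over: 875

Old-age dependency ratio = elderly / working-age × 100
35.6 = E / 2 459 × 100
⇒ 875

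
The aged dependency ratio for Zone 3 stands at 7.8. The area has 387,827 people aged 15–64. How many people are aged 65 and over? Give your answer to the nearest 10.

Old-age dependency ratio = elderly / working-age × 100
7.8 = E / 387,827 × 100
⇒ 30,250

Aged 65 and over: 30,250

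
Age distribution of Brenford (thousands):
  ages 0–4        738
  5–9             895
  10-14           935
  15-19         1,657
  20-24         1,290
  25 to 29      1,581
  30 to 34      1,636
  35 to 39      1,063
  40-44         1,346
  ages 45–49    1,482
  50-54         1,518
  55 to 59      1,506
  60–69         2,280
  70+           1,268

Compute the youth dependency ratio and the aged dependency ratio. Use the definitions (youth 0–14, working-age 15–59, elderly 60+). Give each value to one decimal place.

0–14: 738 + 895 + 935 = 2,568
15–59: 1,657 + 1,290 + 1,581 + 1,636 + 1,063 + 1,346 + 1,482 + 1,518 + 1,506 = 13,079
60+: 2,280 + 1,268 = 3,548
Youth dependency ratio = 2,568 / 13,079 × 100 = 19.6
Old-age dependency ratio = 3,548 / 13,079 × 100 = 27.1

Youth dependency ratio: 19.6
Old-age dependency ratio: 27.1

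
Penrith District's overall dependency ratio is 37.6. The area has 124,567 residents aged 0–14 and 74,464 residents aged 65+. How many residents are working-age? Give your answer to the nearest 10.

Total dependency ratio = (youth + elderly) / working-age × 100
37.6 = (124,567 + 74,464) / W × 100
⇒ 529,340

Working-age: 529,340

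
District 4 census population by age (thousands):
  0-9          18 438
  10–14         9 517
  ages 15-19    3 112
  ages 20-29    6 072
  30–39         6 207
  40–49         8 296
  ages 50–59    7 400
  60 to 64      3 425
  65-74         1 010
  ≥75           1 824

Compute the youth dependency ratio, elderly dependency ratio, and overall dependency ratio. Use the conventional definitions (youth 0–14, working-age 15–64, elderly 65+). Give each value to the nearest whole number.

Youth dependency ratio: 81
Old-age dependency ratio: 8
Total dependency ratio: 89

0–14: 18 438 + 9 517 = 27 955
15–64: 3 112 + 6 072 + 6 207 + 8 296 + 7 400 + 3 425 = 34 512
65+: 1 010 + 1 824 = 2 834
Youth dependency ratio = 27 955 / 34 512 × 100 = 81
Old-age dependency ratio = 2 834 / 34 512 × 100 = 8
Total dependency ratio = (27 955 + 2 834) / 34 512 × 100 = 30 789 / 34 512 × 100 = 89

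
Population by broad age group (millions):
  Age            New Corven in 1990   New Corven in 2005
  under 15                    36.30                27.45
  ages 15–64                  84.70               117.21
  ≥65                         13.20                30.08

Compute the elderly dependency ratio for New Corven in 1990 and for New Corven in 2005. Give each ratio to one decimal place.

New Corven in 1990: 15.6
New Corven in 2005: 25.7

New Corven in 1990: 13.20 / 84.70 × 100 = 15.6
New Corven in 2005: 30.08 / 117.21 × 100 = 25.7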